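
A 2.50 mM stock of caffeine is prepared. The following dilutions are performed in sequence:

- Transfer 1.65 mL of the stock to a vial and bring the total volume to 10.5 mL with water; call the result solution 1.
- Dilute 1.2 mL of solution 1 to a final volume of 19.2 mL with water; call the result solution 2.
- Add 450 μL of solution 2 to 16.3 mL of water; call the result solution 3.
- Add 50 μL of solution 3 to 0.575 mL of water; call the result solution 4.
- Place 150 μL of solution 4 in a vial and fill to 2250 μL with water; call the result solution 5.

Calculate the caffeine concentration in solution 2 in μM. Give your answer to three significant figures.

24.6 μM

Step 1: 1.65 mL brought to 10.5 mL → factor 10.5/1.65 = 6.3636
Step 2: 1.2 mL brought to 19.2 mL → factor 19.2/1.2 = 16
Dilution factor through solution 2 = 6.3636 × 16 = 101.82
[solution 2] = 2.50 mM / 101.82 = 0.02455 mM = 24.6 μM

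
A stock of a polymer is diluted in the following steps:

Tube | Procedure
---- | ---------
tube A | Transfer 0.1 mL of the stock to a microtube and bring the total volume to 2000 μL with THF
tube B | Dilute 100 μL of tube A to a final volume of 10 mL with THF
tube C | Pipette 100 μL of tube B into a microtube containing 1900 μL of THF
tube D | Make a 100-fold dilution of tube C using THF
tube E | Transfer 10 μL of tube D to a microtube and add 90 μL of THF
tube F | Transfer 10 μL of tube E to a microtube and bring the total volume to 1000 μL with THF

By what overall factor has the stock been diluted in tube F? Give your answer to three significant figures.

4.00 × 10^9

Step 1: 0.1 mL brought to 2000 μL → factor 2/0.1 = 20
Step 2: 100 μL brought to 10 mL → factor 10000/100 = 100
Step 3: 100 μL + 1900 μL = 2000 μL total → factor 2000/100 = 20
Step 4: 100-fold → factor 100
Step 5: 10 μL + 90 μL = 100 μL total → factor 100/10 = 10
Step 6: 10 μL brought to 1000 μL → factor 1000/10 = 100
Overall dilution factor = 20 × 100 × 20 × 100 × 10 × 100 = 4 × 10^9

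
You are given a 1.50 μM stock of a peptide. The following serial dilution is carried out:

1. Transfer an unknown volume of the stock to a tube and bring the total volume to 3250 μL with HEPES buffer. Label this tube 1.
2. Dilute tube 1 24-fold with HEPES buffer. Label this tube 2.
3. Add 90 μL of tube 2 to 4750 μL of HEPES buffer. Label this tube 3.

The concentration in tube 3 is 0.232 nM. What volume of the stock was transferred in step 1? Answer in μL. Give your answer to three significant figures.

649 μL

Step 1: v brought to 3250 μL → factor = 3250 μL/v
Step 2: 24-fold → factor 24
Step 3: 90 μL + 4750 μL = 4840 μL total → factor 4840/90 = 53.778
Product of known-step factors = 1290.7
Overall factor = 1.50 μM / (0.232 nM) = 6465.5
Step-1 factor = 6465.5 / 1290.7 = 5.0094
v = 3250 μL / 5.0094 = 649 μL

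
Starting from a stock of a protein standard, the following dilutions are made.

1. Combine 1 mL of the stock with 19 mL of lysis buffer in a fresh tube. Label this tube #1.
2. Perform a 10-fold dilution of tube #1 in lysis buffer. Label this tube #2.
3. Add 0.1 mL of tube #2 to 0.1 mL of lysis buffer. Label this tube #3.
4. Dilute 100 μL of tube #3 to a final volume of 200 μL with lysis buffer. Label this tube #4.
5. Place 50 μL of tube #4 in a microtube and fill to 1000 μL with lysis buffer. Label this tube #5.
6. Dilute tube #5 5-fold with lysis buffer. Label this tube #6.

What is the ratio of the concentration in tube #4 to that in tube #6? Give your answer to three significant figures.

Step 1: 1 mL + 19 mL = 20 mL total → factor 20/1 = 20
Step 2: 10-fold → factor 10
Step 3: 0.1 mL + 0.1 mL = 0.2 mL total → factor 0.2/0.1 = 2
Step 4: 100 μL brought to 200 μL → factor 200/100 = 2
Step 5: 50 μL brought to 1000 μL → factor 1000/50 = 20
Step 6: 5-fold → factor 5
Dilution factor to tube #4 = 800; to tube #6 = 80000
[tube #4]/[tube #6] = (factor to tube #6)/(factor to tube #4) = 80000/800 = 100

100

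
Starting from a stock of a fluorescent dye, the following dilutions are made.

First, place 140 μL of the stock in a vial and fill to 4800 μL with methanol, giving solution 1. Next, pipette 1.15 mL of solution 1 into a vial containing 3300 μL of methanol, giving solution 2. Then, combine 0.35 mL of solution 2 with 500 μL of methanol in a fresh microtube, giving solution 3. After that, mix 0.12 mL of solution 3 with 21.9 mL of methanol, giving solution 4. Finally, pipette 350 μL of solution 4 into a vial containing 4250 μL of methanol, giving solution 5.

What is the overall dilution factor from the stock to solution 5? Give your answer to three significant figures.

7.77 × 10^5

Step 1: 140 μL brought to 4800 μL → factor 4800/140 = 34.286
Step 2: 1.15 mL + 3300 μL = 4.45 mL total → factor 4.45/1.15 = 3.8696
Step 3: 0.35 mL + 500 μL = 0.85 mL total → factor 0.85/0.35 = 2.4286
Step 4: 0.12 mL + 21.9 mL = 22.02 mL total → factor 22.02/0.12 = 183.5
Step 5: 350 μL + 4250 μL = 4600 μL total → factor 4600/350 = 13.143
Overall dilution factor = 34.286 × 3.8696 × 2.4286 × 183.5 × 13.143 = 7.7706 × 10^5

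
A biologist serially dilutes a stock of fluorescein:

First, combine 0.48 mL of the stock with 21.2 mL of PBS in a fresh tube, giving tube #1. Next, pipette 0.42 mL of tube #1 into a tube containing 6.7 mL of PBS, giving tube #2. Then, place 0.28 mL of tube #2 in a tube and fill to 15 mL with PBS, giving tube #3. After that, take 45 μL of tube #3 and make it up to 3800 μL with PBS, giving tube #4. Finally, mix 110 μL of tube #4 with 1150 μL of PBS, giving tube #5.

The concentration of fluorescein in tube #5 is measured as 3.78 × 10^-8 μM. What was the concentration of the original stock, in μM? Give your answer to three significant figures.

Step 1: 0.48 mL + 21.2 mL = 21.68 mL total → factor 21.68/0.48 = 45.167
Step 2: 0.42 mL + 6.7 mL = 7.12 mL total → factor 7.12/0.42 = 16.952
Step 3: 0.28 mL brought to 15 mL → factor 15/0.28 = 53.571
Step 4: 45 μL brought to 3800 μL → factor 3800/45 = 84.444
Step 5: 110 μL + 1150 μL = 1260 μL total → factor 1260/110 = 11.455
Overall dilution factor = 45.167 × 16.952 × 53.571 × 84.444 × 11.455 = 3.9676 × 10^7
Stock = 3.78 × 10^-8 μM × 3.9676 × 10^7 = 1.50 μM

1.50 μM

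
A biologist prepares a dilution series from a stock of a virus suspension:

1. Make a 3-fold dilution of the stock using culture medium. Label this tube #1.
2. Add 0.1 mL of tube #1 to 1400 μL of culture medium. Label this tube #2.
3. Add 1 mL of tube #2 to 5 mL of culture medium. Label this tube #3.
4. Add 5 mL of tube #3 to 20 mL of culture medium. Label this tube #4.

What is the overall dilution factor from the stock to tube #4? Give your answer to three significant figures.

Step 1: 3-fold → factor 3
Step 2: 0.1 mL + 1400 μL = 1.5 mL total → factor 1.5/0.1 = 15
Step 3: 1 mL + 5 mL = 6 mL total → factor 6/1 = 6
Step 4: 5 mL + 20 mL = 25 mL total → factor 25/5 = 5
Overall dilution factor = 3 × 15 × 6 × 5 = 1350

1.35 × 10^3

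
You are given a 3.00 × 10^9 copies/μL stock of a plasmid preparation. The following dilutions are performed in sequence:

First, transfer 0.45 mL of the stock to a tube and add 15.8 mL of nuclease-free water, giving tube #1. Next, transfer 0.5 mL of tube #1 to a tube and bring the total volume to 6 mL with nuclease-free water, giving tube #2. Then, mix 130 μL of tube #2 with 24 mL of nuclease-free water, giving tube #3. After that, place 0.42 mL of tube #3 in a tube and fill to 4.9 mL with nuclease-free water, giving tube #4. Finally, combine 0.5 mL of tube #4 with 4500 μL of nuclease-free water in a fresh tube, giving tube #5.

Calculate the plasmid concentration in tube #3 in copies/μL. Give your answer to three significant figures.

Step 1: 0.45 mL + 15.8 mL = 16.25 mL total → factor 16.25/0.45 = 36.111
Step 2: 0.5 mL brought to 6 mL → factor 6/0.5 = 12
Step 3: 130 μL + 24 mL = 24130 μL total → factor 24130/130 = 185.62
Dilution factor through tube #3 = 36.111 × 12 × 185.62 = 80433
[tube #3] = 3.00 × 10^9 copies/μL / 80433 = 3.73 × 10^4 copies/μL

3.73 × 10^4 copies/μL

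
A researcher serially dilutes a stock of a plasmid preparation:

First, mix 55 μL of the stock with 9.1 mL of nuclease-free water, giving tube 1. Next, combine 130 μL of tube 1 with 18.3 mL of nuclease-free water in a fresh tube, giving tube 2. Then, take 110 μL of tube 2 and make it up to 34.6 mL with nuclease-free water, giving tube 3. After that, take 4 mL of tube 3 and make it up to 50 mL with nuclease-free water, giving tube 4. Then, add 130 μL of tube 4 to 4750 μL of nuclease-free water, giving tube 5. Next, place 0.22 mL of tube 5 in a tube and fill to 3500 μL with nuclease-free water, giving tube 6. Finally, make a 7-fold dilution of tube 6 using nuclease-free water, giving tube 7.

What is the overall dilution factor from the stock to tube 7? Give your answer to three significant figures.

Step 1: 55 μL + 9.1 mL = 9155 μL total → factor 9155/55 = 166.45
Step 2: 130 μL + 18.3 mL = 18430 μL total → factor 18430/130 = 141.77
Step 3: 110 μL brought to 34.6 mL → factor 34600/110 = 314.55
Step 4: 4 mL brought to 50 mL → factor 50/4 = 12.5
Step 5: 130 μL + 4750 μL = 4880 μL total → factor 4880/130 = 37.538
Step 6: 0.22 mL brought to 3500 μL → factor 3.5/0.22 = 15.909
Step 7: 7-fold → factor 7
Overall dilution factor = 166.45 × 141.77 × 314.55 × 12.5 × 37.538 × 15.909 × 7 = 3.8787 × 10^11

3.88 × 10^11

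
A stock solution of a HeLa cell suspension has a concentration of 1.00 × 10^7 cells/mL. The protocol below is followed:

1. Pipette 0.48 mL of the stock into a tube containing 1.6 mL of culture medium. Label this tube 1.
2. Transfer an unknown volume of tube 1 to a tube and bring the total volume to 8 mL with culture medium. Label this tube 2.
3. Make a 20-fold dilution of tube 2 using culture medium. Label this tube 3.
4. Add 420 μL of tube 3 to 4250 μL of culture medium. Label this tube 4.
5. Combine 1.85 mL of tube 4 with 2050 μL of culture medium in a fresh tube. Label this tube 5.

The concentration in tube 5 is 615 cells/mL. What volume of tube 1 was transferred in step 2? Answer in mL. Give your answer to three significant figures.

0.999 mL

Step 1: 0.48 mL + 1.6 mL = 2.08 mL total → factor 2.08/0.48 = 4.3333
Step 2: v brought to 8 mL → factor = 8 mL/v
Step 3: 20-fold → factor 20
Step 4: 420 μL + 4250 μL = 4670 μL total → factor 4670/420 = 11.119
Step 5: 1.85 mL + 2050 μL = 3.9 mL total → factor 3.9/1.85 = 2.1081
Product of known-step factors = 2031.5
Overall factor = 1.00 × 10^7 cells/mL / (615 cells/mL) = 16260
Step-2 factor = 16260 / 2031.5 = 8.0041
v = 8 mL / 8.0041 = 0.999 mL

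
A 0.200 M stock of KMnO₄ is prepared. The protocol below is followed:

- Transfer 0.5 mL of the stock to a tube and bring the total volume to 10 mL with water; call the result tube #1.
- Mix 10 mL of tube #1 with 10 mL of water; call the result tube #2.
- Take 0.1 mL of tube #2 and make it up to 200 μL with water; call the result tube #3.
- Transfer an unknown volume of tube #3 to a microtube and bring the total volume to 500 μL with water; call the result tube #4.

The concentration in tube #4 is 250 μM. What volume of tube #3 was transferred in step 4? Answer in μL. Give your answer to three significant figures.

Step 1: 0.5 mL brought to 10 mL → factor 10/0.5 = 20
Step 2: 10 mL + 10 mL = 20 mL total → factor 20/10 = 2
Step 3: 0.1 mL brought to 200 μL → factor 0.2/0.1 = 2
Step 4: v brought to 500 μL → factor = 500 μL/v
Product of known-step factors = 80
Overall factor = 0.200 M / (250 μM) = 800
Step-4 factor = 800 / 80 = 10
v = 500 μL / 10 = 50.0 μL

50.0 μL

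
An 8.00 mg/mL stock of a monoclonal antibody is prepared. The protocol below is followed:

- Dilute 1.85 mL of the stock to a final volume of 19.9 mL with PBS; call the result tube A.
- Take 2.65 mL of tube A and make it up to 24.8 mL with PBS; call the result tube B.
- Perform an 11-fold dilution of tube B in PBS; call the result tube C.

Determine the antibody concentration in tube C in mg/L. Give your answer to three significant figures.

7.22 mg/L

Step 1: 1.85 mL brought to 19.9 mL → factor 19.9/1.85 = 10.757
Step 2: 2.65 mL brought to 24.8 mL → factor 24.8/2.65 = 9.3585
Step 3: 11-fold → factor 11
Overall dilution factor = 10.757 × 9.3585 × 11 = 1107.3
Final = 8.00 mg/mL / 1107.3 = 0.007225 mg/mL = 7.22 mg/L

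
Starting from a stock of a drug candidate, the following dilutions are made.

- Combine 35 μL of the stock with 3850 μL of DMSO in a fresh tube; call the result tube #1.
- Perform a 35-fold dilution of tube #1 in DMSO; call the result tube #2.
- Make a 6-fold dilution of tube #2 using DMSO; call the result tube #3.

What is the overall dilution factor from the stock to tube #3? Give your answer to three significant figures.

2.33 × 10^4

Step 1: 35 μL + 3850 μL = 3885 μL total → factor 3885/35 = 111
Step 2: 35-fold → factor 35
Step 3: 6-fold → factor 6
Overall dilution factor = 111 × 35 × 6 = 23310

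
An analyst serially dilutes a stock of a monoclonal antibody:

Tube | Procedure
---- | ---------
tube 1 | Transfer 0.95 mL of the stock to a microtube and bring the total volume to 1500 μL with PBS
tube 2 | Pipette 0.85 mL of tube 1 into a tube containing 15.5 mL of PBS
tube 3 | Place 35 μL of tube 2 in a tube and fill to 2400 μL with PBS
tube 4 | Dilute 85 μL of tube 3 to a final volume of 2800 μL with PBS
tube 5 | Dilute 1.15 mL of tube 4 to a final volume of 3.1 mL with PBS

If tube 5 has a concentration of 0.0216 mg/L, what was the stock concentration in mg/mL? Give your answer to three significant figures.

3.99 mg/mL

Step 1: 0.95 mL brought to 1500 μL → factor 1.5/0.95 = 1.5789
Step 2: 0.85 mL + 15.5 mL = 16.35 mL total → factor 16.35/0.85 = 19.235
Step 3: 35 μL brought to 2400 μL → factor 2400/35 = 68.571
Step 4: 85 μL brought to 2800 μL → factor 2800/85 = 32.941
Step 5: 1.15 mL brought to 3.1 mL → factor 3.1/1.15 = 2.6957
Overall dilution factor = 1.5789 × 19.235 × 68.571 × 32.941 × 2.6957 = 1.8493 × 10^5
Stock = 0.0216 mg/L × 1.8493 × 10^5 = 3995 mg/L = 3.99 mg/mL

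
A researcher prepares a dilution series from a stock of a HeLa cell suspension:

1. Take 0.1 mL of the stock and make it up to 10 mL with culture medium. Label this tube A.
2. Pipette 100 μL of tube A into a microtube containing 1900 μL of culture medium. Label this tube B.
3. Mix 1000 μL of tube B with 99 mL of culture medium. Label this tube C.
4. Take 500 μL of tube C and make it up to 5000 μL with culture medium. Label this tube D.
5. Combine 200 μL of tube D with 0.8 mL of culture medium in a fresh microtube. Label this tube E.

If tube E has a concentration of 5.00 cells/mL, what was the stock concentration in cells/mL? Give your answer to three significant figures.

Step 1: 0.1 mL brought to 10 mL → factor 10/0.1 = 100
Step 2: 100 μL + 1900 μL = 2000 μL total → factor 2000/100 = 20
Step 3: 1000 μL + 99 mL = 1 × 10^5 μL total → factor 1 × 10^5/1000 = 100
Step 4: 500 μL brought to 5000 μL → factor 5000/500 = 10
Step 5: 200 μL + 0.8 mL = 1000 μL total → factor 1000/200 = 5
Overall dilution factor = 100 × 20 × 100 × 10 × 5 = 1 × 10^7
Stock = 5.00 cells/mL × 1 × 10^7 = 5.00 × 10^7 cells/mL

5.00 × 10^7 cells/mL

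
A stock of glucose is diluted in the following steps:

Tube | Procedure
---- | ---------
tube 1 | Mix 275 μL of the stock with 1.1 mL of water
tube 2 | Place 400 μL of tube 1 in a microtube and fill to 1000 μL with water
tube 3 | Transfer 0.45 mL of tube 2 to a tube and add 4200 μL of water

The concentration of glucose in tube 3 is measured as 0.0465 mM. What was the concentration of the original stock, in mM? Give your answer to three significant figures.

Step 1: 275 μL + 1.1 mL = 1375 μL total → factor 1375/275 = 5
Step 2: 400 μL brought to 1000 μL → factor 1000/400 = 2.5
Step 3: 0.45 mL + 4200 μL = 4.65 mL total → factor 4.65/0.45 = 10.333
Overall dilution factor = 5 × 2.5 × 10.333 = 129.17
Stock = 0.0465 mM × 129.17 = 6.01 mM

6.01 mM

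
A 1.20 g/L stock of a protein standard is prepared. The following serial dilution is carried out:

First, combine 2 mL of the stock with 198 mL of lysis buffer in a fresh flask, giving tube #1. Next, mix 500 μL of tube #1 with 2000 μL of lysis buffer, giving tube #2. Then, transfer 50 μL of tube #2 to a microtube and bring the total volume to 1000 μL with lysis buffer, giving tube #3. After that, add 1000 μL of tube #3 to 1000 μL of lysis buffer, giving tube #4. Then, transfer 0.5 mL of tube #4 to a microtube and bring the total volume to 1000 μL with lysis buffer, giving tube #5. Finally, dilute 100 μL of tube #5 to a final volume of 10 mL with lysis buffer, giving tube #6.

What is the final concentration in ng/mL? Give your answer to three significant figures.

Step 1: 2 mL + 198 mL = 200 mL total → factor 200/2 = 100
Step 2: 500 μL + 2000 μL = 2500 μL total → factor 2500/500 = 5
Step 3: 50 μL brought to 1000 μL → factor 1000/50 = 20
Step 4: 1000 μL + 1000 μL = 2000 μL total → factor 2000/1000 = 2
Step 5: 0.5 mL brought to 1000 μL → factor 1/0.5 = 2
Step 6: 100 μL brought to 10 mL → factor 10000/100 = 100
Overall dilution factor = 100 × 5 × 20 × 2 × 2 × 100 = 4 × 10^6
Final = 1.20 g/L / 4 × 10^6 = 3.000 × 10^-7 g/L = 0.300 ng/mL

0.300 ng/mL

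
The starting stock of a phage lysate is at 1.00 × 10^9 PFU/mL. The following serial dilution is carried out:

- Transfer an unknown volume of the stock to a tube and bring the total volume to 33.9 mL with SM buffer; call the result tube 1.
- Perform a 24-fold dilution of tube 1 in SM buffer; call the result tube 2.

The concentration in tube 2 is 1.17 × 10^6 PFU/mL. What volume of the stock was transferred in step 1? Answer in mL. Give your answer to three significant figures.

0.952 mL

Step 1: v brought to 33.9 mL → factor = 33.9 mL/v
Step 2: 24-fold → factor 24
Product of known-step factors = 24
Overall factor = 1.00 × 10^9 PFU/mL / (1.17 × 10^6 PFU/mL) = 854.7
Step-1 factor = 854.7 / 24 = 35.613
v = 33.9 mL / 35.613 = 0.952 mL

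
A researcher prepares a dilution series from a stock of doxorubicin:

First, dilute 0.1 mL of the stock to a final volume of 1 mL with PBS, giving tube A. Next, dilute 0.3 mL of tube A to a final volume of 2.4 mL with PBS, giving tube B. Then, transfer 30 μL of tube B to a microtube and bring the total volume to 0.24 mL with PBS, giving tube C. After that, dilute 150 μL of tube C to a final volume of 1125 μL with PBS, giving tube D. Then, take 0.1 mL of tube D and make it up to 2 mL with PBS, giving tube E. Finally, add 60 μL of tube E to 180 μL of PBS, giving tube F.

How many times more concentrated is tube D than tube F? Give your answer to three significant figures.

80.0

Step 1: 0.1 mL brought to 1 mL → factor 1/0.1 = 10
Step 2: 0.3 mL brought to 2.4 mL → factor 2.4/0.3 = 8
Step 3: 30 μL brought to 0.24 mL → factor 240/30 = 8
Step 4: 150 μL brought to 1125 μL → factor 1125/150 = 7.5
Step 5: 0.1 mL brought to 2 mL → factor 2/0.1 = 20
Step 6: 60 μL + 180 μL = 240 μL total → factor 240/60 = 4
Dilution factor to tube D = 4800; to tube F = 3.84 × 10^5
[tube D]/[tube F] = (factor to tube F)/(factor to tube D) = 3.84 × 10^5/4800 = 80.0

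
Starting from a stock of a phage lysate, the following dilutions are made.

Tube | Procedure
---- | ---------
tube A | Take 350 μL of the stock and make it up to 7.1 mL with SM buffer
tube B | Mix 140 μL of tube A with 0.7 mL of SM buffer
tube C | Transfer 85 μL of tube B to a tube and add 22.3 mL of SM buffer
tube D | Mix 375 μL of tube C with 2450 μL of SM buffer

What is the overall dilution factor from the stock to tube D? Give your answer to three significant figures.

2.41 × 10^5

Step 1: 350 μL brought to 7.1 mL → factor 7100/350 = 20.286
Step 2: 140 μL + 0.7 mL = 840 μL total → factor 840/140 = 6
Step 3: 85 μL + 22.3 mL = 22385 μL total → factor 22385/85 = 263.35
Step 4: 375 μL + 2450 μL = 2825 μL total → factor 2825/375 = 7.5333
Overall dilution factor = 20.286 × 6 × 263.35 × 7.5333 = 2.4147 × 10^5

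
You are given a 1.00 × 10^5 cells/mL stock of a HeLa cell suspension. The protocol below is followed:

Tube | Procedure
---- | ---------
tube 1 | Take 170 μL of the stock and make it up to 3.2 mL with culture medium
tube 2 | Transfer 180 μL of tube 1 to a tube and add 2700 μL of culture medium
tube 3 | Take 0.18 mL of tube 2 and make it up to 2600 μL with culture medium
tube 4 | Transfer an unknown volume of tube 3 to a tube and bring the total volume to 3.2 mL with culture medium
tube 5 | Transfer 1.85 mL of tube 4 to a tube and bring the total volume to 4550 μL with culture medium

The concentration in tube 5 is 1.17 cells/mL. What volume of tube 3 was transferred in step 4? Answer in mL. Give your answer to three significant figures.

Step 1: 170 μL brought to 3.2 mL → factor 3200/170 = 18.824
Step 2: 180 μL + 2700 μL = 2880 μL total → factor 2880/180 = 16
Step 3: 0.18 mL brought to 2600 μL → factor 2.6/0.18 = 14.444
Step 4: v brought to 3.2 mL → factor = 3.2 mL/v
Step 5: 1.85 mL brought to 4550 μL → factor 4.55/1.85 = 2.4595
Product of known-step factors = 10699
Overall factor = 1.00 × 10^5 cells/mL / (1.17 cells/mL) = 85470
Step-4 factor = 85470 / 10699 = 7.9883
v = 3.2 mL / 7.9883 = 0.401 mL

0.401 mL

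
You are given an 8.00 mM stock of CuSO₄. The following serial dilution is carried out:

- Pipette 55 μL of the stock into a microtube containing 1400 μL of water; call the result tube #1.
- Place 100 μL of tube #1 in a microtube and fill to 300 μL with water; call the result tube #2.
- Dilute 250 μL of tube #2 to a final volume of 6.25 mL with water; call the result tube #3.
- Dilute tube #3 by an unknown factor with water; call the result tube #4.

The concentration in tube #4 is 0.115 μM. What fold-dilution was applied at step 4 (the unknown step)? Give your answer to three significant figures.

Step 1: 55 μL + 1400 μL = 1455 μL total → factor 1455/55 = 26.455
Step 2: 100 μL brought to 300 μL → factor 300/100 = 3
Step 3: 250 μL brought to 6.25 mL → factor 6250/250 = 25
Step 4: unknown factor x
Product of known-step factors = 1984.1
Overall factor = 8.00 mM / (0.115 μM) = 69565
x = 69565 / 1984.1 = 35.1

35.1-fold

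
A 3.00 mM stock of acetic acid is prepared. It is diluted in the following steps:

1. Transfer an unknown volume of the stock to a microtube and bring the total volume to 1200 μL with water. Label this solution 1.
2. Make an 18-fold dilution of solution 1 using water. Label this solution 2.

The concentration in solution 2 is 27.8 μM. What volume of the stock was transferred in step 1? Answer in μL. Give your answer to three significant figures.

Step 1: v brought to 1200 μL → factor = 1200 μL/v
Step 2: 18-fold → factor 18
Product of known-step factors = 18
Overall factor = 3.00 mM / (27.8 μM) = 107.91
Step-1 factor = 107.91 / 18 = 5.9952
v = 1200 μL / 5.9952 = 200 μL

200 μL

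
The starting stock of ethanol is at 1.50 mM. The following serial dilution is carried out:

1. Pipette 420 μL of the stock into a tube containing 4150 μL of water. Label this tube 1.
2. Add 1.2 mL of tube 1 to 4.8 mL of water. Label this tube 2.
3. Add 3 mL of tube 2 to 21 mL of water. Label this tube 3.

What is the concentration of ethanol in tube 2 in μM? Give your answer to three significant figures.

27.6 μM

Step 1: 420 μL + 4150 μL = 4570 μL total → factor 4570/420 = 10.881
Step 2: 1.2 mL + 4.8 mL = 6 mL total → factor 6/1.2 = 5
Dilution factor through tube 2 = 10.881 × 5 = 54.405
[tube 2] = 1.50 mM / 54.405 = 0.02757 mM = 27.6 μM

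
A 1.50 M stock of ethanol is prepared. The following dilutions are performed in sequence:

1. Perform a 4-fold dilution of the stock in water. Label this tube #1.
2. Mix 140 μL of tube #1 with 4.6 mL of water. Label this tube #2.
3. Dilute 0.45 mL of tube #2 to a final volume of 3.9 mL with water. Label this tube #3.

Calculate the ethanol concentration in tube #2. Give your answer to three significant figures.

Step 1: 4-fold → factor 4
Step 2: 140 μL + 4.6 mL = 4740 μL total → factor 4740/140 = 33.857
Dilution factor through tube #2 = 4 × 33.857 = 135.43
[tube #2] = 1.50 M / 135.43 = 0.0111 M

0.0111 M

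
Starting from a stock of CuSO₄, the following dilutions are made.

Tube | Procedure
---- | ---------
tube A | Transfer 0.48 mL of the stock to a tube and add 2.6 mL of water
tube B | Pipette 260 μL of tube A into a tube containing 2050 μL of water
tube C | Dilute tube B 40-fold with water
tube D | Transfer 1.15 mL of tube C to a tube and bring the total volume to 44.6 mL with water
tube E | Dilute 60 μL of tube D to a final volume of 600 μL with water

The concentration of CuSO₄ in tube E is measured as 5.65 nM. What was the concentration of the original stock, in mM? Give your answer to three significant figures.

5.00 mM

Step 1: 0.48 mL + 2.6 mL = 3.08 mL total → factor 3.08/0.48 = 6.4167
Step 2: 260 μL + 2050 μL = 2310 μL total → factor 2310/260 = 8.8846
Step 3: 40-fold → factor 40
Step 4: 1.15 mL brought to 44.6 mL → factor 44.6/1.15 = 38.783
Step 5: 60 μL brought to 600 μL → factor 600/60 = 10
Overall dilution factor = 6.4167 × 8.8846 × 40 × 38.783 × 10 = 8.8439 × 10^5
Stock = 5.65 nM × 8.8439 × 10^5 = 4.997 × 10^6 nM = 5.00 mM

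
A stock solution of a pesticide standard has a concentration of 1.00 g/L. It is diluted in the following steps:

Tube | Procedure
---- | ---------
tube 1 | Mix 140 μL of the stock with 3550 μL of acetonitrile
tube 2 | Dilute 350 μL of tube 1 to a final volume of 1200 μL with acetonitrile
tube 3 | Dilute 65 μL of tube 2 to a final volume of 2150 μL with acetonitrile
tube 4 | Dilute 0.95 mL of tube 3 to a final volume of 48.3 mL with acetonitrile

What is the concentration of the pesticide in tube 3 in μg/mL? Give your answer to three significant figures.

0.335 μg/mL

Step 1: 140 μL + 3550 μL = 3690 μL total → factor 3690/140 = 26.357
Step 2: 350 μL brought to 1200 μL → factor 1200/350 = 3.4286
Step 3: 65 μL brought to 2150 μL → factor 2150/65 = 33.077
Dilution factor through tube 3 = 26.357 × 3.4286 × 33.077 = 2989.1
[tube 3] = 1.00 g/L / 2989.1 = 0.0003346 g/L = 0.335 μg/mL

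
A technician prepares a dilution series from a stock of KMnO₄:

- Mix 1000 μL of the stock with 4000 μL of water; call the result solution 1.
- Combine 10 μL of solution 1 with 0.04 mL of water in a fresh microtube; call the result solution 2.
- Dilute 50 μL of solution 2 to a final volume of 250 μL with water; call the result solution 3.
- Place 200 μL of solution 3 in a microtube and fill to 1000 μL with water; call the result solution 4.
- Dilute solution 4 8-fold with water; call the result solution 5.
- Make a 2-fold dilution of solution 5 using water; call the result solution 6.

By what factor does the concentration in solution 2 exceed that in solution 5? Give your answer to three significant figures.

200

Step 1: 1000 μL + 4000 μL = 5000 μL total → factor 5000/1000 = 5
Step 2: 10 μL + 0.04 mL = 50 μL total → factor 50/10 = 5
Step 3: 50 μL brought to 250 μL → factor 250/50 = 5
Step 4: 200 μL brought to 1000 μL → factor 1000/200 = 5
Step 5: 8-fold → factor 8
Dilution factor to solution 2 = 25; to solution 5 = 5000
[solution 2]/[solution 5] = (factor to solution 5)/(factor to solution 2) = 5000/25 = 200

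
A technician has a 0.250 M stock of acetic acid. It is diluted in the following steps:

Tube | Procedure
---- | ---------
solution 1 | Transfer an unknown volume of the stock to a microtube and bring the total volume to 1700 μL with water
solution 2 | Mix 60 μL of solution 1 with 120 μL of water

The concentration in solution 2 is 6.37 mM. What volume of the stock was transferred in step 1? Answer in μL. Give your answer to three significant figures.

Step 1: v brought to 1700 μL → factor = 1700 μL/v
Step 2: 60 μL + 120 μL = 180 μL total → factor 180/60 = 3
Product of known-step factors = 3
Overall factor = 0.250 M / (6.37 mM) = 39.246
Step-1 factor = 39.246 / 3 = 13.082
v = 1700 μL / 13.082 = 130 μL

130 μL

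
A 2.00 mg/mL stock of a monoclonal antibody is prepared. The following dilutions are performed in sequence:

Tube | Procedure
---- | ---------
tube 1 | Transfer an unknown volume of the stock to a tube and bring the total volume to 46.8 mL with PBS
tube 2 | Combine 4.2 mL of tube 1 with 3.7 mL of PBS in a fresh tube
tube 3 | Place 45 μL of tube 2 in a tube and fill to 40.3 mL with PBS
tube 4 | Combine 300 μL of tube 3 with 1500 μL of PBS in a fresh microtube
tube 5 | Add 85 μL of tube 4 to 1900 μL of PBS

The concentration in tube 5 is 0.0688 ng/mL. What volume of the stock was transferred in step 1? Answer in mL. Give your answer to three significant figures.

Step 1: v brought to 46.8 mL → factor = 46.8 mL/v
Step 2: 4.2 mL + 3.7 mL = 7.9 mL total → factor 7.9/4.2 = 1.881
Step 3: 45 μL brought to 40.3 mL → factor 40300/45 = 895.56
Step 4: 300 μL + 1500 μL = 1800 μL total → factor 1800/300 = 6
Step 5: 85 μL + 1900 μL = 1985 μL total → factor 1985/85 = 23.353
Product of known-step factors = 2.3603 × 10^5
Overall factor = 2.00 mg/mL / (0.0688 ng/mL) = 2.907 × 10^7
Step-1 factor = 2.907 × 10^7 / 2.3603 × 10^5 = 123.16
v = 46.8 mL / 123.16 = 0.380 mL

0.380 mL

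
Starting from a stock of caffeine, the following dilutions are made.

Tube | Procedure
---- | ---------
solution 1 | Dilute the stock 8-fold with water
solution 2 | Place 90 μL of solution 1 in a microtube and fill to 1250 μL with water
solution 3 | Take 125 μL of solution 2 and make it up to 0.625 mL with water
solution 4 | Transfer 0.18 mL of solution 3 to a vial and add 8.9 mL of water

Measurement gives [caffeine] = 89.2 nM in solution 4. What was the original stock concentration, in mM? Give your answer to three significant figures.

2.50 mM

Step 1: 8-fold → factor 8
Step 2: 90 μL brought to 1250 μL → factor 1250/90 = 13.889
Step 3: 125 μL brought to 0.625 mL → factor 625/125 = 5
Step 4: 0.18 mL + 8.9 mL = 9.08 mL total → factor 9.08/0.18 = 50.444
Overall dilution factor = 8 × 13.889 × 5 × 50.444 = 28025
Stock = 89.2 nM × 28025 = 2.500 × 10^6 nM = 2.50 mM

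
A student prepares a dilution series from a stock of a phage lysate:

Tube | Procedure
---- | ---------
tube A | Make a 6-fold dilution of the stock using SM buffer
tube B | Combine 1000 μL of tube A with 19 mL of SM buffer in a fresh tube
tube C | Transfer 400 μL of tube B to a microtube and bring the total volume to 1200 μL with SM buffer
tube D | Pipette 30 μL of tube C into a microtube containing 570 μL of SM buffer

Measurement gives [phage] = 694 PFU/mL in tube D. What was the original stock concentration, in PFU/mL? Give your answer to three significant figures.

Step 1: 6-fold → factor 6
Step 2: 1000 μL + 19 mL = 20000 μL total → factor 20000/1000 = 20
Step 3: 400 μL brought to 1200 μL → factor 1200/400 = 3
Step 4: 30 μL + 570 μL = 600 μL total → factor 600/30 = 20
Overall dilution factor = 6 × 20 × 3 × 20 = 7200
Stock = 694 PFU/mL × 7200 = 5.00 × 10^6 PFU/mL

5.00 × 10^6 PFU/mL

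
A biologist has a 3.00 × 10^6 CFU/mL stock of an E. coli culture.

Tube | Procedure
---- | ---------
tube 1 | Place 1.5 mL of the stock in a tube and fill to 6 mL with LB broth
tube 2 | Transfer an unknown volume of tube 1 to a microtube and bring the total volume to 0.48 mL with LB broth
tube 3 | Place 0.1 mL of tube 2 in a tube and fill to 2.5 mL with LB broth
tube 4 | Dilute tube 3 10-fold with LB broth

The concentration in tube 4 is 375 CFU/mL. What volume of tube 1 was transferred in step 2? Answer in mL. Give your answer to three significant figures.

0.0600 mL

Step 1: 1.5 mL brought to 6 mL → factor 6/1.5 = 4
Step 2: v brought to 0.48 mL → factor = 0.48 mL/v
Step 3: 0.1 mL brought to 2.5 mL → factor 2.5/0.1 = 25
Step 4: 10-fold → factor 10
Product of known-step factors = 1000
Overall factor = 3.00 × 10^6 CFU/mL / (375 CFU/mL) = 8000
Step-2 factor = 8000 / 1000 = 8
v = 0.48 mL / 8 = 0.0600 mL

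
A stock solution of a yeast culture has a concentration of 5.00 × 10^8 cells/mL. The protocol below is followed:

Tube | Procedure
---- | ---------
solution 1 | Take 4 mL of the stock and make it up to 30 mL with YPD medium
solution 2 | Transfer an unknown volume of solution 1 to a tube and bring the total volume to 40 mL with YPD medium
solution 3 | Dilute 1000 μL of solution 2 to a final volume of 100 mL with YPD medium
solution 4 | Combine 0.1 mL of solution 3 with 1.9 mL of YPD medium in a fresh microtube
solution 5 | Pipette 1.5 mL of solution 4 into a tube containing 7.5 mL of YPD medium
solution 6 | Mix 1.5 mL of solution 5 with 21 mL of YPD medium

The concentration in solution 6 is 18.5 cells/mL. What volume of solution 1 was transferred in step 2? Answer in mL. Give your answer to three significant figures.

Step 1: 4 mL brought to 30 mL → factor 30/4 = 7.5
Step 2: v brought to 40 mL → factor = 40 mL/v
Step 3: 1000 μL brought to 100 mL → factor 1 × 10^5/1000 = 100
Step 4: 0.1 mL + 1.9 mL = 2 mL total → factor 2/0.1 = 20
Step 5: 1.5 mL + 7.5 mL = 9 mL total → factor 9/1.5 = 6
Step 6: 1.5 mL + 21 mL = 22.5 mL total → factor 22.5/1.5 = 15
Product of known-step factors = 1.35 × 10^6
Overall factor = 5.00 × 10^8 cells/mL / (18.5 cells/mL) = 2.7027 × 10^7
Step-2 factor = 2.7027 × 10^7 / 1.35 × 10^6 = 20.02
v = 40 mL / 20.02 = 2.00 mL

2.00 mL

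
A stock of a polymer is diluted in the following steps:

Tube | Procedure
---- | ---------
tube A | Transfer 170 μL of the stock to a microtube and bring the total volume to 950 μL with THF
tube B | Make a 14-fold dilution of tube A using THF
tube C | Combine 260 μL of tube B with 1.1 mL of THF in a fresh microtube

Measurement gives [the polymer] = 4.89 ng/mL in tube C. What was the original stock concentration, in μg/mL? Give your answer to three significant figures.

2.00 μg/mL

Step 1: 170 μL brought to 950 μL → factor 950/170 = 5.5882
Step 2: 14-fold → factor 14
Step 3: 260 μL + 1.1 mL = 1360 μL total → factor 1360/260 = 5.2308
Overall dilution factor = 5.5882 × 14 × 5.2308 = 409.23
Stock = 4.89 ng/mL × 409.23 = 2001 ng/mL = 2.00 μg/mL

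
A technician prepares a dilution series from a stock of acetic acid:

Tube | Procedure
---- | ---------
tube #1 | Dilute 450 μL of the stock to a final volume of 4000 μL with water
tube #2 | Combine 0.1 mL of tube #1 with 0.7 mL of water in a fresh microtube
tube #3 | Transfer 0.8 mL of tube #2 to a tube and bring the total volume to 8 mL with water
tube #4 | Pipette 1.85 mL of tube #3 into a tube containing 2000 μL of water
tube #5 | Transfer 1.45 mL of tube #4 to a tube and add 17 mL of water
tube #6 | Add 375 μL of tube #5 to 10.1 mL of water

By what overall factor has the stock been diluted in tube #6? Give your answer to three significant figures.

5.26 × 10^5

Step 1: 450 μL brought to 4000 μL → factor 4000/450 = 8.8889
Step 2: 0.1 mL + 0.7 mL = 0.8 mL total → factor 0.8/0.1 = 8
Step 3: 0.8 mL brought to 8 mL → factor 8/0.8 = 10
Step 4: 1.85 mL + 2000 μL = 3.85 mL total → factor 3.85/1.85 = 2.0811
Step 5: 1.45 mL + 17 mL = 18.45 mL total → factor 18.45/1.45 = 12.724
Step 6: 375 μL + 10.1 mL = 10475 μL total → factor 10475/375 = 27.933
Overall dilution factor = 8.8889 × 8 × 10 × 2.0811 × 12.724 × 27.933 = 5.2599 × 10^5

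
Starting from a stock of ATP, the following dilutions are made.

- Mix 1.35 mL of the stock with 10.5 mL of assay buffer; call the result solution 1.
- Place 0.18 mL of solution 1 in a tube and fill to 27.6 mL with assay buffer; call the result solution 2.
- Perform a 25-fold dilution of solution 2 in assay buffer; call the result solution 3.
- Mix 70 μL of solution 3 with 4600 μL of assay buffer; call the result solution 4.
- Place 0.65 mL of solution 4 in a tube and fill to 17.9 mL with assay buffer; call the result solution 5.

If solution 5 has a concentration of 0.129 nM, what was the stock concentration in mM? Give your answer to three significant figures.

Step 1: 1.35 mL + 10.5 mL = 11.85 mL total → factor 11.85/1.35 = 8.7778
Step 2: 0.18 mL brought to 27.6 mL → factor 27.6/0.18 = 153.33
Step 3: 25-fold → factor 25
Step 4: 70 μL + 4600 μL = 4670 μL total → factor 4670/70 = 66.714
Step 5: 0.65 mL brought to 17.9 mL → factor 17.9/0.65 = 27.538
Overall dilution factor = 8.7778 × 153.33 × 25 × 66.714 × 27.538 = 6.1819 × 10^7
Stock = 0.129 nM × 6.1819 × 10^7 = 7.975 × 10^6 nM = 7.97 mM

7.97 mM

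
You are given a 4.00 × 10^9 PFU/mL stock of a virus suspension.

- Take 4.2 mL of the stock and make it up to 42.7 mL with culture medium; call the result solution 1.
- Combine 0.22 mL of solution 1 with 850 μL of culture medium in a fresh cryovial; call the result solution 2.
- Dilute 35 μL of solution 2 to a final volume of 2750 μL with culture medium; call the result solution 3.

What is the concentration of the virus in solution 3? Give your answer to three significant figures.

1.03 × 10^6 PFU/mL

Step 1: 4.2 mL brought to 42.7 mL → factor 42.7/4.2 = 10.167
Step 2: 0.22 mL + 850 μL = 1.07 mL total → factor 1.07/0.22 = 4.8636
Step 3: 35 μL brought to 2750 μL → factor 2750/35 = 78.571
Overall dilution factor = 10.167 × 4.8636 × 78.571 = 3885.1
Final = 4.00 × 10^9 PFU/mL / 3885.1 = 1.03 × 10^6 PFU/mL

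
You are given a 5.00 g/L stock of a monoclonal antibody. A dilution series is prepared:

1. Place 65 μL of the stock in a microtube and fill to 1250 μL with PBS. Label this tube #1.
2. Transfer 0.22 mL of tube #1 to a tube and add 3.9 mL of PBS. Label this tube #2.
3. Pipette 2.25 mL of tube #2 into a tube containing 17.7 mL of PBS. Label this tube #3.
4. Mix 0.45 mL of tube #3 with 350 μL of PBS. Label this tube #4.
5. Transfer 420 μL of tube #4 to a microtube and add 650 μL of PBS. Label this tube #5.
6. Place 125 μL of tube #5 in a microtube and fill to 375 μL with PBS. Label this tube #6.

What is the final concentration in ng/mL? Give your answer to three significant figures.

Step 1: 65 μL brought to 1250 μL → factor 1250/65 = 19.231
Step 2: 0.22 mL + 3.9 mL = 4.12 mL total → factor 4.12/0.22 = 18.727
Step 3: 2.25 mL + 17.7 mL = 19.95 mL total → factor 19.95/2.25 = 8.8667
Step 4: 0.45 mL + 350 μL = 0.8 mL total → factor 0.8/0.45 = 1.7778
Step 5: 420 μL + 650 μL = 1070 μL total → factor 1070/420 = 2.5476
Step 6: 125 μL brought to 375 μL → factor 375/125 = 3
Overall dilution factor = 19.231 × 18.727 × 8.8667 × 1.7778 × 2.5476 × 3 = 43388
Final = 5.00 g/L / 43388 = 0.0001152 g/L = 115 ng/mL

115 ng/mL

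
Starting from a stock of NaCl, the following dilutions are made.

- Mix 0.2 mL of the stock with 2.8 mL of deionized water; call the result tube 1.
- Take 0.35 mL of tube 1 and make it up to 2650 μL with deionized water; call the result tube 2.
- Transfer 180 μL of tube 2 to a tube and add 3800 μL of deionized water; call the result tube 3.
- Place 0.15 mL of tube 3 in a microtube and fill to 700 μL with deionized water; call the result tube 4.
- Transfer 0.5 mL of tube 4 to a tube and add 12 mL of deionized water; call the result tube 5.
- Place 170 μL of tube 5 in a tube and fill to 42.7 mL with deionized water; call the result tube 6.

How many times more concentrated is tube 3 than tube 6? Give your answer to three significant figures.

2.93 × 10^4

Step 1: 0.2 mL + 2.8 mL = 3 mL total → factor 3/0.2 = 15
Step 2: 0.35 mL brought to 2650 μL → factor 2.65/0.35 = 7.5714
Step 3: 180 μL + 3800 μL = 3980 μL total → factor 3980/180 = 22.111
Step 4: 0.15 mL brought to 700 μL → factor 0.7/0.15 = 4.6667
Step 5: 0.5 mL + 12 mL = 12.5 mL total → factor 12.5/0.5 = 25
Step 6: 170 μL brought to 42.7 mL → factor 42700/170 = 251.18
Dilution factor to tube 3 = 2511.2; to tube 6 = 7.3588 × 10^7
[tube 3]/[tube 6] = (factor to tube 6)/(factor to tube 3) = 7.3588 × 10^7/2511.2 = 2.93 × 10^4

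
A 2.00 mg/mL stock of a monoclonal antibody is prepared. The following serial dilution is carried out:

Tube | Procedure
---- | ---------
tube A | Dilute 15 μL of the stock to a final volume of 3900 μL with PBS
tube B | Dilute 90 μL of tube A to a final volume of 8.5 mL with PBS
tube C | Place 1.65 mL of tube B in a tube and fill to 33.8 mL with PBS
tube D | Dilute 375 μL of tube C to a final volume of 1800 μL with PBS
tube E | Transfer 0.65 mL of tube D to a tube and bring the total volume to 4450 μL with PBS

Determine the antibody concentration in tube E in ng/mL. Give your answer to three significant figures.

Step 1: 15 μL brought to 3900 μL → factor 3900/15 = 260
Step 2: 90 μL brought to 8.5 mL → factor 8500/90 = 94.444
Step 3: 1.65 mL brought to 33.8 mL → factor 33.8/1.65 = 20.485
Step 4: 375 μL brought to 1800 μL → factor 1800/375 = 4.8
Step 5: 0.65 mL brought to 4450 μL → factor 4.45/0.65 = 6.8462
Overall dilution factor = 260 × 94.444 × 20.485 × 4.8 × 6.8462 = 1.653 × 10^7
Final = 2.00 mg/mL / 1.653 × 10^7 = 1.210 × 10^-7 mg/mL = 0.121 ng/mL

0.121 ng/mL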